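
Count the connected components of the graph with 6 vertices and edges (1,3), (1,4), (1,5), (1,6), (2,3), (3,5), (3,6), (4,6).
1 (components: {1, 2, 3, 4, 5, 6})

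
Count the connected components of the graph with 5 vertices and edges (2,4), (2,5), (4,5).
3 (components: {1}, {2, 4, 5}, {3})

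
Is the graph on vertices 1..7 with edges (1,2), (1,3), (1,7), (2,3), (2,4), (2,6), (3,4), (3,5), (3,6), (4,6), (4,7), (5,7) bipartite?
No (odd cycle of length 3: 2 -> 1 -> 3 -> 2)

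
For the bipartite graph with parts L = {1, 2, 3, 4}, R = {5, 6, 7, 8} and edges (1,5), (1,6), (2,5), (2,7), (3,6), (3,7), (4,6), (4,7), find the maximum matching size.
3 (matching: (1,6), (2,5), (3,7); upper bound min(|L|,|R|) = min(4,4) = 4)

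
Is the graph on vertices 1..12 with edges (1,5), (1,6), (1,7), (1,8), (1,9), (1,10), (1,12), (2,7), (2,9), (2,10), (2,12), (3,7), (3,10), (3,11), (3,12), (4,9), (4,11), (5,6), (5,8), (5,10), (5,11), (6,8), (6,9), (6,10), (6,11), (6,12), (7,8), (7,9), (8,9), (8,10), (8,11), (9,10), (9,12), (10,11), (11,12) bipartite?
No (odd cycle of length 3: 5 -> 1 -> 10 -> 5)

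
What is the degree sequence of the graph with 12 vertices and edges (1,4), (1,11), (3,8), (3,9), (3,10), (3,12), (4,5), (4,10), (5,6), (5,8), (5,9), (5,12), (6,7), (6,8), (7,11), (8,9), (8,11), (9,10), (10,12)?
[5, 5, 4, 4, 4, 3, 3, 3, 3, 2, 2, 0] (degrees: deg(1)=2, deg(2)=0, deg(3)=4, deg(4)=3, deg(5)=5, deg(6)=3, deg(7)=2, deg(8)=5, deg(9)=4, deg(10)=4, deg(11)=3, deg(12)=3)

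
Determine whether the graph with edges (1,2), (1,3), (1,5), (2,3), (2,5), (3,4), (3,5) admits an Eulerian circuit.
No (4 vertices have odd degree: {1, 2, 4, 5}; Eulerian circuit requires 0)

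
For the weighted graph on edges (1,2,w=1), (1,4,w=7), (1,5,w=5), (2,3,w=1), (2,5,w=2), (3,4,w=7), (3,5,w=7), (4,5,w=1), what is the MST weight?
5 (MST edges: (1,2,w=1), (2,3,w=1), (2,5,w=2), (4,5,w=1); sum of weights 1 + 1 + 2 + 1 = 5)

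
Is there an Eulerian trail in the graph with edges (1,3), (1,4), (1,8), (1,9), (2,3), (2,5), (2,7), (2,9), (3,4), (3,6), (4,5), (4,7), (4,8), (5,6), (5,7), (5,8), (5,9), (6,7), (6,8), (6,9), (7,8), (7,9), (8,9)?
Yes (the graph is connected and exactly 2 vertices have odd degree: {4, 6}; any Eulerian path must start and end at those)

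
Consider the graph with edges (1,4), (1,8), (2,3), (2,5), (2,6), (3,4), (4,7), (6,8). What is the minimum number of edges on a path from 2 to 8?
2 (path: 2 -> 6 -> 8, 2 edges)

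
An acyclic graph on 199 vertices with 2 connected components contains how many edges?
197 (Each of the 2 component trees on V_i vertices has V_i - 1 edges; summing gives V - C = 199 - 2 = 197)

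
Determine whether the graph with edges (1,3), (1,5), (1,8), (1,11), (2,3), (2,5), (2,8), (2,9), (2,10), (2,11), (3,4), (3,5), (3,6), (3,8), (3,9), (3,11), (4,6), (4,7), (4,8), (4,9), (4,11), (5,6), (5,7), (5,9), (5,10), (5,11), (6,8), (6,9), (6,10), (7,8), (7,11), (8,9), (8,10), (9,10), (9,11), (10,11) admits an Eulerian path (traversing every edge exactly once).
Yes — and in fact it has an Eulerian circuit (the graph is connected and all 11 vertices have even degree)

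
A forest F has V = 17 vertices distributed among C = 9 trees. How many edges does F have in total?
8 (Each of the 9 component trees on V_i vertices has V_i - 1 edges; summing gives V - C = 17 - 9 = 8)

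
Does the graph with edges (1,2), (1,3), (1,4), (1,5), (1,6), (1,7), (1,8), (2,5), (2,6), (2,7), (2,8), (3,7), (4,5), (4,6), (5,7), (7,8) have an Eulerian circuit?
No (6 vertices have odd degree: {1, 2, 4, 6, 7, 8}; Eulerian circuit requires 0)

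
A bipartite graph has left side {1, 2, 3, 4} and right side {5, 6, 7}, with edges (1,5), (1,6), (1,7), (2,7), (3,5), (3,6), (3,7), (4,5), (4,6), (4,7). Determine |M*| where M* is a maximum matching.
3 (matching: (1,7), (3,6), (4,5); upper bound min(|L|,|R|) = min(4,3) = 3)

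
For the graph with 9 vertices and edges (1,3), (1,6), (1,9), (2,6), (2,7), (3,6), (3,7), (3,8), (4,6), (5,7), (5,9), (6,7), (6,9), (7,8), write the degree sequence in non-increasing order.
[6, 5, 4, 3, 3, 2, 2, 2, 1] (degrees: deg(1)=3, deg(2)=2, deg(3)=4, deg(4)=1, deg(5)=2, deg(6)=6, deg(7)=5, deg(8)=2, deg(9)=3)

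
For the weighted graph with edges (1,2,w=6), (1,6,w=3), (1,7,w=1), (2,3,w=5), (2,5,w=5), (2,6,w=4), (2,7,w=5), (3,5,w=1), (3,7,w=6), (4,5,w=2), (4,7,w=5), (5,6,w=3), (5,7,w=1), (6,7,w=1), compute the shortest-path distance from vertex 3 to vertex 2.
5 (path: 3 -> 2; weights 5 = 5)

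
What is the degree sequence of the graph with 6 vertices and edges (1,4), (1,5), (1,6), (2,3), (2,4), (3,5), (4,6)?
[3, 3, 2, 2, 2, 2] (degrees: deg(1)=3, deg(2)=2, deg(3)=2, deg(4)=3, deg(5)=2, deg(6)=2)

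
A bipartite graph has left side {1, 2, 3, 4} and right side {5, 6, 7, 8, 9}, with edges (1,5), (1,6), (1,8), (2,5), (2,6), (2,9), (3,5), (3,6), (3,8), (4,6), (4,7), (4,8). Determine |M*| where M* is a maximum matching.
4 (matching: (1,8), (2,9), (3,6), (4,7); upper bound min(|L|,|R|) = min(4,5) = 4)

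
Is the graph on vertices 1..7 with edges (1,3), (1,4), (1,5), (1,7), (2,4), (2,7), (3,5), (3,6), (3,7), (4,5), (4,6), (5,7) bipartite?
No (odd cycle of length 3: 4 -> 1 -> 5 -> 4)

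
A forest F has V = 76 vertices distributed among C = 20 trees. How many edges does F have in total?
56 (Each of the 20 component trees on V_i vertices has V_i - 1 edges; summing gives V - C = 76 - 20 = 56)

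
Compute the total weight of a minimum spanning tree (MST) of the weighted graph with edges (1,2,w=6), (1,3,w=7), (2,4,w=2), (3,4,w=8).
15 (MST edges: (1,2,w=6), (1,3,w=7), (2,4,w=2); sum of weights 6 + 7 + 2 = 15)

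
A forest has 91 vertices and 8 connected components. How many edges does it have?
83 (Each of the 8 component trees on V_i vertices has V_i - 1 edges; summing gives V - C = 91 - 8 = 83)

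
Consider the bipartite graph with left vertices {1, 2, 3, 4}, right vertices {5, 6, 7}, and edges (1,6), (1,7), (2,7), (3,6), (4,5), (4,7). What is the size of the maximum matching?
3 (matching: (1,7), (3,6), (4,5); upper bound min(|L|,|R|) = min(4,3) = 3)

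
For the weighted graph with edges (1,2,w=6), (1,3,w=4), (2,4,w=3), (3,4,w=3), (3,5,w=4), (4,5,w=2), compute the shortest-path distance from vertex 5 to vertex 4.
2 (path: 5 -> 4; weights 2 = 2)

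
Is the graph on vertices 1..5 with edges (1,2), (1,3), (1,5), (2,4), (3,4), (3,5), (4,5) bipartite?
No (odd cycle of length 3: 5 -> 1 -> 3 -> 5)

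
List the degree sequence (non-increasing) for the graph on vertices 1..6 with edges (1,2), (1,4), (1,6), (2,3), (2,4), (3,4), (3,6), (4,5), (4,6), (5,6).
[5, 4, 3, 3, 3, 2] (degrees: deg(1)=3, deg(2)=3, deg(3)=3, deg(4)=5, deg(5)=2, deg(6)=4)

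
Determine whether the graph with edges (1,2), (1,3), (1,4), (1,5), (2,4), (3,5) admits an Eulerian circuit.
Yes (the graph is connected and all 5 vertices have even degree)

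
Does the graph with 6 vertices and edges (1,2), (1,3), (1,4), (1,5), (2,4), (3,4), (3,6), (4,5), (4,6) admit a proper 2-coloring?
No (odd cycle of length 3: 4 -> 1 -> 2 -> 4)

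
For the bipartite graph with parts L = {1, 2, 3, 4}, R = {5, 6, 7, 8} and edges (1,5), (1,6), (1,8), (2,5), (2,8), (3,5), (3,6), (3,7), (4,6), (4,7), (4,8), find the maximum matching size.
4 (matching: (1,8), (2,5), (3,7), (4,6); upper bound min(|L|,|R|) = min(4,4) = 4)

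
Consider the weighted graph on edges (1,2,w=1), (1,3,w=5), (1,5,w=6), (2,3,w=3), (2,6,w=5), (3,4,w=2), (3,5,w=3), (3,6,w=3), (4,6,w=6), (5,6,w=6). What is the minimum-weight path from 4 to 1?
6 (path: 4 -> 3 -> 2 -> 1; weights 2 + 3 + 1 = 6)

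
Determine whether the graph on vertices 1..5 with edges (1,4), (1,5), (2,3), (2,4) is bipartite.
Yes. Partition: {1, 2}, {3, 4, 5}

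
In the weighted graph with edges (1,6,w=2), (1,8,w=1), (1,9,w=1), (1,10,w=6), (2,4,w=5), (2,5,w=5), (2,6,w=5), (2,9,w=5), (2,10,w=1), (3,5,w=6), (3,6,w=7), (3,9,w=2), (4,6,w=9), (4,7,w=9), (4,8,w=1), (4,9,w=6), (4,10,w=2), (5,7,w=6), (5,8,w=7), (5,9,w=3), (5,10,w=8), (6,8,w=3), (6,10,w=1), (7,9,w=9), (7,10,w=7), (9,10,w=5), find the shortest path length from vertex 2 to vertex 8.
4 (path: 2 -> 10 -> 4 -> 8; weights 1 + 2 + 1 = 4)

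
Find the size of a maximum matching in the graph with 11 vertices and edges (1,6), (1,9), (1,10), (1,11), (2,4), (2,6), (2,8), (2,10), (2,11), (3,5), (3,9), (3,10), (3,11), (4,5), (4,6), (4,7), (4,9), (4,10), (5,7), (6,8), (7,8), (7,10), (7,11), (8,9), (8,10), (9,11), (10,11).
5 (matching: (1,6), (3,9), (4,5), (7,8), (10,11); upper bound floor(n/2) = floor(11/2) = 5)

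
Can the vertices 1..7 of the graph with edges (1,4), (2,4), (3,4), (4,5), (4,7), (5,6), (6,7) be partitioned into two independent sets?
Yes. Partition: {1, 2, 3, 5, 7}, {4, 6}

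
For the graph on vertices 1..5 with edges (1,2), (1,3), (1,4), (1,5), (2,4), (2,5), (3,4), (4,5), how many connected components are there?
1 (components: {1, 2, 3, 4, 5})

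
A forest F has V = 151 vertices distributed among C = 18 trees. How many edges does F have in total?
133 (Each of the 18 component trees on V_i vertices has V_i - 1 edges; summing gives V - C = 151 - 18 = 133)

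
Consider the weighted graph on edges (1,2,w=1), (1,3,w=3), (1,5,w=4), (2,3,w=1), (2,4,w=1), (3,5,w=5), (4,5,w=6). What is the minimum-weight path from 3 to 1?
2 (path: 3 -> 2 -> 1; weights 1 + 1 = 2)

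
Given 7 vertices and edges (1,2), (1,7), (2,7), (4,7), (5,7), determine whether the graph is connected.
No, it has 3 components: {1, 2, 4, 5, 7}, {3}, {6}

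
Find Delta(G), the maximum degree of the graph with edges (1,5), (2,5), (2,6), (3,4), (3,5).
3 (attained at vertex 5)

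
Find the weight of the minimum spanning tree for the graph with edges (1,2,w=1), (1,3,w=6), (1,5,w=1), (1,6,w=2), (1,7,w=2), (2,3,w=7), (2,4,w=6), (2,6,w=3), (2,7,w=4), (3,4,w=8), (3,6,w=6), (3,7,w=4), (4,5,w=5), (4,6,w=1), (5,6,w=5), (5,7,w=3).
11 (MST edges: (1,2,w=1), (1,5,w=1), (1,6,w=2), (1,7,w=2), (3,7,w=4), (4,6,w=1); sum of weights 1 + 1 + 2 + 2 + 4 + 1 = 11)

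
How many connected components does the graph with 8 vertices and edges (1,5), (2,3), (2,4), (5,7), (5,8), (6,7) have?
2 (components: {1, 5, 6, 7, 8}, {2, 3, 4})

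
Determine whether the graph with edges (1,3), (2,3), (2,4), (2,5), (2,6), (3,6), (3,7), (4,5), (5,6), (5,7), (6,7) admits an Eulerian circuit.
No (2 vertices have odd degree: {1, 7}; Eulerian circuit requires 0)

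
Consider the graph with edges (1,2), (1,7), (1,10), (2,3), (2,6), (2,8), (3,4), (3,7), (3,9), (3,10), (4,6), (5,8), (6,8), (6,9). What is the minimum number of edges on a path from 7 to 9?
2 (path: 7 -> 3 -> 9, 2 edges)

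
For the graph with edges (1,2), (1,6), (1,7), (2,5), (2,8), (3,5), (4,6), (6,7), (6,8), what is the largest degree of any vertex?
4 (attained at vertex 6)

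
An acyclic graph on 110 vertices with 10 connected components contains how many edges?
100 (Each of the 10 component trees on V_i vertices has V_i - 1 edges; summing gives V - C = 110 - 10 = 100)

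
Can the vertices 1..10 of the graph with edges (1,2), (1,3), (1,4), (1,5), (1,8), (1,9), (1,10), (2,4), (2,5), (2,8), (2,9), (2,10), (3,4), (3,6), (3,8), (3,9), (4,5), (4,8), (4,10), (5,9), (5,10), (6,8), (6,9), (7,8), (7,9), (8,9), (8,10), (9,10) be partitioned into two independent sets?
No (odd cycle of length 3: 9 -> 1 -> 10 -> 9)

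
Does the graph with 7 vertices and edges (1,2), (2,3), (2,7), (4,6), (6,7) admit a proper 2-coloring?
Yes. Partition: {1, 3, 4, 5, 7}, {2, 6}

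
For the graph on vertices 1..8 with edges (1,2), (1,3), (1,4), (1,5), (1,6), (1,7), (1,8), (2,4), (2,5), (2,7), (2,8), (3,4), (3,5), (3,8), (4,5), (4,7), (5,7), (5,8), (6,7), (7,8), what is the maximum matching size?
4 (matching: (1,8), (2,4), (3,5), (6,7); upper bound floor(n/2) = floor(8/2) = 4)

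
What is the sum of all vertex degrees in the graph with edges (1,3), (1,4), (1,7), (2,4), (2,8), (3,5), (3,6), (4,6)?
16 (handshake: sum of degrees = 2|E| = 2 x 8 = 16)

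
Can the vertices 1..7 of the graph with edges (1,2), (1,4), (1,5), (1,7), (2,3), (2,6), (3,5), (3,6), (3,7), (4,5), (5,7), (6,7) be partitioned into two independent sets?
No (odd cycle of length 3: 5 -> 1 -> 7 -> 5)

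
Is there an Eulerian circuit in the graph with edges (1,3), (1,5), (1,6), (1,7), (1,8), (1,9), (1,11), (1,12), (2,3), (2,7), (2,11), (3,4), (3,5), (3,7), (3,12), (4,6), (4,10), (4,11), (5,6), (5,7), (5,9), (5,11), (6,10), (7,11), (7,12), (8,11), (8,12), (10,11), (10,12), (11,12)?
No (2 vertices have odd degree: {2, 8}; Eulerian circuit requires 0)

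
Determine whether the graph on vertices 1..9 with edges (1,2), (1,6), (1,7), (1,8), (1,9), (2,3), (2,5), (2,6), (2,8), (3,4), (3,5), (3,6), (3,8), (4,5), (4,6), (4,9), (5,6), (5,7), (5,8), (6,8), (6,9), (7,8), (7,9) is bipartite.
No (odd cycle of length 3: 6 -> 1 -> 2 -> 6)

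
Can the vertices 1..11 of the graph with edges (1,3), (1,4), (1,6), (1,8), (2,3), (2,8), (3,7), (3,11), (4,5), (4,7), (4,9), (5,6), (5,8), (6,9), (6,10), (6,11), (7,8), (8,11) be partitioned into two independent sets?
Yes. Partition: {1, 2, 5, 7, 9, 10, 11}, {3, 4, 6, 8}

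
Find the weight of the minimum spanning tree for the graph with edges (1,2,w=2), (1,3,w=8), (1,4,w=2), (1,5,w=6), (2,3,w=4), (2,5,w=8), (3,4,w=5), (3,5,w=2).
10 (MST edges: (1,2,w=2), (1,4,w=2), (2,3,w=4), (3,5,w=2); sum of weights 2 + 2 + 4 + 2 = 10)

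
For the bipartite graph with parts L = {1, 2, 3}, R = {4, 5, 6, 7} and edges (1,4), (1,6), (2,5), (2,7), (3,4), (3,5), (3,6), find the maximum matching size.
3 (matching: (1,6), (2,7), (3,5); upper bound min(|L|,|R|) = min(3,4) = 3)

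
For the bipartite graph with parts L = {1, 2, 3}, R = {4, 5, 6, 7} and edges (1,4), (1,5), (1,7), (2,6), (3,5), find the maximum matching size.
3 (matching: (1,7), (2,6), (3,5); upper bound min(|L|,|R|) = min(3,4) = 3)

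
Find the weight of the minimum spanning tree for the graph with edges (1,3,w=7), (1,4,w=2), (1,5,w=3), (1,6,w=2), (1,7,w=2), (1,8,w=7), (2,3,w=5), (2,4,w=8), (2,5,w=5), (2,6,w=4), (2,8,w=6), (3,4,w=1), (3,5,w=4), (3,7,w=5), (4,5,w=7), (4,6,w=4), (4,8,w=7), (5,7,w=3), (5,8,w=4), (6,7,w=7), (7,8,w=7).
18 (MST edges: (1,4,w=2), (1,5,w=3), (1,6,w=2), (1,7,w=2), (2,6,w=4), (3,4,w=1), (5,8,w=4); sum of weights 2 + 3 + 2 + 2 + 4 + 1 + 4 = 18)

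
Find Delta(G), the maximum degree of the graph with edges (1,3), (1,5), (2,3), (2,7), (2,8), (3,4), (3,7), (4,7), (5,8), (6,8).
4 (attained at vertex 3)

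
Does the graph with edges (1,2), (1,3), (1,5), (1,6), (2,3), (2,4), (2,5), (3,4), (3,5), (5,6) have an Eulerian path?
Yes — and in fact it has an Eulerian circuit (the graph is connected and all 6 vertices have even degree)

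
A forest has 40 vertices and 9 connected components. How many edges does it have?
31 (Each of the 9 component trees on V_i vertices has V_i - 1 edges; summing gives V - C = 40 - 9 = 31)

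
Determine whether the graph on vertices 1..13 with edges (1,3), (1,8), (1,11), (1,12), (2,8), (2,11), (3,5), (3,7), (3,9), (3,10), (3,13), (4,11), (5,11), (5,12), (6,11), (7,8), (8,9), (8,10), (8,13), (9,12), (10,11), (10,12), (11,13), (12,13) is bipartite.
Yes. Partition: {1, 2, 4, 5, 6, 7, 9, 10, 13}, {3, 8, 11, 12}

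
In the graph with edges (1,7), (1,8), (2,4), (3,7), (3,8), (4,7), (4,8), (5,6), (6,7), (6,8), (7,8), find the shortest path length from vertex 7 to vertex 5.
2 (path: 7 -> 6 -> 5, 2 edges)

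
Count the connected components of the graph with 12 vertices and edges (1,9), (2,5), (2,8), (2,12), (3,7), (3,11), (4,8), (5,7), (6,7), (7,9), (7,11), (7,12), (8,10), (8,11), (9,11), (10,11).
1 (components: {1, 2, 3, 4, 5, 6, 7, 8, 9, 10, 11, 12})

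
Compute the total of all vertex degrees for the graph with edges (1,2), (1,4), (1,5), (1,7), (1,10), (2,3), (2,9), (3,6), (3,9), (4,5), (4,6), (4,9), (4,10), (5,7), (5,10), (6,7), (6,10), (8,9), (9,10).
38 (handshake: sum of degrees = 2|E| = 2 x 19 = 38)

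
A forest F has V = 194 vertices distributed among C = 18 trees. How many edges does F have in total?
176 (Each of the 18 component trees on V_i vertices has V_i - 1 edges; summing gives V - C = 194 - 18 = 176)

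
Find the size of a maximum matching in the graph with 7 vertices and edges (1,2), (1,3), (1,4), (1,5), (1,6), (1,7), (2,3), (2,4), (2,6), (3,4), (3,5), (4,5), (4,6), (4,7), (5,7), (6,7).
3 (matching: (1,4), (3,5), (6,7); upper bound floor(n/2) = floor(7/2) = 3)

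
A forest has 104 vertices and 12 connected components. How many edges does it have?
92 (Each of the 12 component trees on V_i vertices has V_i - 1 edges; summing gives V - C = 104 - 12 = 92)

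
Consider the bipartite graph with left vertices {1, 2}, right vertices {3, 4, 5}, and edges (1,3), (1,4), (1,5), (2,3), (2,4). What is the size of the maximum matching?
2 (matching: (1,5), (2,4); upper bound min(|L|,|R|) = min(2,3) = 2)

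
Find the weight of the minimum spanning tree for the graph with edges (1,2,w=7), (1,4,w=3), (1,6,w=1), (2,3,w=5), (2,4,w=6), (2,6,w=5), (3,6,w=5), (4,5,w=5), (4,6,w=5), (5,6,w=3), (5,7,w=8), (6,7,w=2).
19 (MST edges: (1,4,w=3), (1,6,w=1), (2,3,w=5), (2,6,w=5), (5,6,w=3), (6,7,w=2); sum of weights 3 + 1 + 5 + 5 + 3 + 2 = 19)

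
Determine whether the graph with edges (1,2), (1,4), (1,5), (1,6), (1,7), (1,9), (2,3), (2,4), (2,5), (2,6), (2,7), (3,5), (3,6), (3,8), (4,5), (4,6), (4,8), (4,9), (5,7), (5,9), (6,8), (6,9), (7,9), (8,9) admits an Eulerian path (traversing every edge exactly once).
Yes — and in fact it has an Eulerian circuit (the graph is connected and all 9 vertices have even degree)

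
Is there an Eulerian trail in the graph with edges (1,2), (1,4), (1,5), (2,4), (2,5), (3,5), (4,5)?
No (4 vertices have odd degree: {1, 2, 3, 4}; Eulerian path requires 0 or 2)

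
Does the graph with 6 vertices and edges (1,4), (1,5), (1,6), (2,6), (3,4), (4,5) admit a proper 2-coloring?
No (odd cycle of length 3: 4 -> 1 -> 5 -> 4)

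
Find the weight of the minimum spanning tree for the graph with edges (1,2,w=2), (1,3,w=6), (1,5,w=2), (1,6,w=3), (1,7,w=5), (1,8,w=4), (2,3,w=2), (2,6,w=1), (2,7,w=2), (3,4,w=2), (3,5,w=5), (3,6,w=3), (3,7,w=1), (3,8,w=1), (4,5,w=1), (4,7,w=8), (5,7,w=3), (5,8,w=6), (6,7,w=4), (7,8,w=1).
10 (MST edges: (1,2,w=2), (1,5,w=2), (2,3,w=2), (2,6,w=1), (3,7,w=1), (3,8,w=1), (4,5,w=1); sum of weights 2 + 2 + 2 + 1 + 1 + 1 + 1 = 10)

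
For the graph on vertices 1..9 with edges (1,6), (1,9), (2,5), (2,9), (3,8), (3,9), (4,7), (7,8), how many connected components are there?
1 (components: {1, 2, 3, 4, 5, 6, 7, 8, 9})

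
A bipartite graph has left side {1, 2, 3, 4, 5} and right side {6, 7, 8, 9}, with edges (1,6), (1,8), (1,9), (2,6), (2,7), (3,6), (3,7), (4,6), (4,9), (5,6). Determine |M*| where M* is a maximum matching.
4 (matching: (1,8), (2,7), (3,6), (4,9); upper bound min(|L|,|R|) = min(5,4) = 4)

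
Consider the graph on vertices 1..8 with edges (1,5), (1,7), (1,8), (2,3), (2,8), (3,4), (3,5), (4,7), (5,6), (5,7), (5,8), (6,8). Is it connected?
Yes (BFS from 1 visits [1, 5, 7, 8, 3, 6, 4, 2] — all 8 vertices reached)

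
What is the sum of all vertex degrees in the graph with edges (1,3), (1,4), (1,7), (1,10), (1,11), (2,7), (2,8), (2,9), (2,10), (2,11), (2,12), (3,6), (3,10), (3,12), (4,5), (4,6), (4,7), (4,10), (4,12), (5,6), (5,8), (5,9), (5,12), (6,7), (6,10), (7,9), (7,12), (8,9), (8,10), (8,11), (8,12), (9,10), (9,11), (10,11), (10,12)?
70 (handshake: sum of degrees = 2|E| = 2 x 35 = 70)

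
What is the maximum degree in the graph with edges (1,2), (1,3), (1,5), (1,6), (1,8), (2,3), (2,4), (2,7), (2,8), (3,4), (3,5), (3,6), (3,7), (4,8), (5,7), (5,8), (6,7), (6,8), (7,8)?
6 (attained at vertices 3, 8)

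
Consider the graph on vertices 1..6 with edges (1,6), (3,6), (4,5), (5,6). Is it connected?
No, it has 2 components: {1, 3, 4, 5, 6}, {2}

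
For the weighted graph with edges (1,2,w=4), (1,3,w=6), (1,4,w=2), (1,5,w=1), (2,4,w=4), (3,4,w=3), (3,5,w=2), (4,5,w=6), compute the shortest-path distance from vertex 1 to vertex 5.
1 (path: 1 -> 5; weights 1 = 1)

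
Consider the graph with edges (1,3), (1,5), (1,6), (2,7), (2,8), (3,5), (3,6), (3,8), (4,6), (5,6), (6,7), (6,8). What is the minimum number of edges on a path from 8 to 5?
2 (path: 8 -> 3 -> 5, 2 edges)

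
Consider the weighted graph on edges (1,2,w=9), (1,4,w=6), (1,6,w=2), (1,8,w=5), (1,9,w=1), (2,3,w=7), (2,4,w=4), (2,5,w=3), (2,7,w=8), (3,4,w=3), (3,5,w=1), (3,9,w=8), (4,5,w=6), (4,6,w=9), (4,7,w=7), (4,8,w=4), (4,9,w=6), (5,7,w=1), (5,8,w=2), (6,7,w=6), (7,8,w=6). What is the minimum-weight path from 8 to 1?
5 (path: 8 -> 1; weights 5 = 5)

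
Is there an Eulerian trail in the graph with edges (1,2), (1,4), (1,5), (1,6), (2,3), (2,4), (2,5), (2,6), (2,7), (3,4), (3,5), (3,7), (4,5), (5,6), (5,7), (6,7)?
Yes — and in fact it has an Eulerian circuit (the graph is connected and all 7 vertices have even degree)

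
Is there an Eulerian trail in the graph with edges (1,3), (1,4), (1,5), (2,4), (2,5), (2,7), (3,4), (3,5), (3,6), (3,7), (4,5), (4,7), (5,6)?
No (6 vertices have odd degree: {1, 2, 3, 4, 5, 7}; Eulerian path requires 0 or 2)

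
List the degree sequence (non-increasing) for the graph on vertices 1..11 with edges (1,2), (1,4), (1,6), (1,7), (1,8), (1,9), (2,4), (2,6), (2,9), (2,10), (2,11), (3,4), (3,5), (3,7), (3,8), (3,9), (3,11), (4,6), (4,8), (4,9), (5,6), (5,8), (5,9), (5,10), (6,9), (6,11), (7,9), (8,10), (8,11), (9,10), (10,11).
[8, 6, 6, 6, 6, 6, 6, 5, 5, 5, 3] (degrees: deg(1)=6, deg(2)=6, deg(3)=6, deg(4)=6, deg(5)=5, deg(6)=6, deg(7)=3, deg(8)=6, deg(9)=8, deg(10)=5, deg(11)=5)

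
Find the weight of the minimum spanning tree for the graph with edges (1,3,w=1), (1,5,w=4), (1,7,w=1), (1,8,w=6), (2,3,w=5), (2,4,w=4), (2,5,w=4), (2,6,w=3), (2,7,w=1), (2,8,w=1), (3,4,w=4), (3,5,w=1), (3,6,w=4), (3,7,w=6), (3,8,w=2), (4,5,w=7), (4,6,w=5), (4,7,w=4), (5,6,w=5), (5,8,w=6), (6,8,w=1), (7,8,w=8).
10 (MST edges: (1,3,w=1), (1,7,w=1), (2,4,w=4), (2,7,w=1), (2,8,w=1), (3,5,w=1), (6,8,w=1); sum of weights 1 + 1 + 4 + 1 + 1 + 1 + 1 = 10)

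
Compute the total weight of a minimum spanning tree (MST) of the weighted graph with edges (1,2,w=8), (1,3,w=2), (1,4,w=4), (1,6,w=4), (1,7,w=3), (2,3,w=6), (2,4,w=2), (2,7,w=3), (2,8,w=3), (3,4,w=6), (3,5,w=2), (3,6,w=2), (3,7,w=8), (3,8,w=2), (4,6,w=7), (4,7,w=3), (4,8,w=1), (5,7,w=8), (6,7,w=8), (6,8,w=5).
14 (MST edges: (1,3,w=2), (1,7,w=3), (2,4,w=2), (3,5,w=2), (3,6,w=2), (3,8,w=2), (4,8,w=1); sum of weights 2 + 3 + 2 + 2 + 2 + 2 + 1 = 14)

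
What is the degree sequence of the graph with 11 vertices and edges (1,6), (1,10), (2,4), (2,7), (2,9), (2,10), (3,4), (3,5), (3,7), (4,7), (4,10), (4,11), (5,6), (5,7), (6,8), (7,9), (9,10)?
[5, 5, 4, 4, 3, 3, 3, 3, 2, 1, 1] (degrees: deg(1)=2, deg(2)=4, deg(3)=3, deg(4)=5, deg(5)=3, deg(6)=3, deg(7)=5, deg(8)=1, deg(9)=3, deg(10)=4, deg(11)=1)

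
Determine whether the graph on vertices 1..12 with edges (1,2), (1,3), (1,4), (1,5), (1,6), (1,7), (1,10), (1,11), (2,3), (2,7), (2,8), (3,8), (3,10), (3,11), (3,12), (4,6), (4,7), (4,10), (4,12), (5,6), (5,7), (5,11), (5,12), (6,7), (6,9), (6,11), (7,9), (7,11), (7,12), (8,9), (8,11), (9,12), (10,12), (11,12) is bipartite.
No (odd cycle of length 3: 2 -> 1 -> 3 -> 2)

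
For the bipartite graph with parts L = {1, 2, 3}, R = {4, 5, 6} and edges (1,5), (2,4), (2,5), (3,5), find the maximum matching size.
2 (matching: (1,5), (2,4); upper bound min(|L|,|R|) = min(3,3) = 3)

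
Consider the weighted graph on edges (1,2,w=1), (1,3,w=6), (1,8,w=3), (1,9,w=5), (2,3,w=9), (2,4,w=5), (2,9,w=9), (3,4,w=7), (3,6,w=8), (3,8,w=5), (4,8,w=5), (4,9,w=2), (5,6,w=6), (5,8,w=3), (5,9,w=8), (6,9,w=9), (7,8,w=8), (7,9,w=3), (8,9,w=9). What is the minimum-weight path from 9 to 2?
6 (path: 9 -> 1 -> 2; weights 5 + 1 = 6)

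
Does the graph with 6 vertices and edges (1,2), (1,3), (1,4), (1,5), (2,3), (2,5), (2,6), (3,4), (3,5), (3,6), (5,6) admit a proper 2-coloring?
No (odd cycle of length 3: 5 -> 1 -> 3 -> 5)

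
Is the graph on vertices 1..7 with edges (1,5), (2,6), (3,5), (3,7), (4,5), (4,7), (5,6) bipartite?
Yes. Partition: {1, 3, 4, 6}, {2, 5, 7}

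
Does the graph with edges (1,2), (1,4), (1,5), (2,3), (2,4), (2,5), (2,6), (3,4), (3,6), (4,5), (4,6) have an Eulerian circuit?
No (6 vertices have odd degree: {1, 2, 3, 4, 5, 6}; Eulerian circuit requires 0)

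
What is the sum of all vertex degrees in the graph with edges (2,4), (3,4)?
4 (handshake: sum of degrees = 2|E| = 2 x 2 = 4)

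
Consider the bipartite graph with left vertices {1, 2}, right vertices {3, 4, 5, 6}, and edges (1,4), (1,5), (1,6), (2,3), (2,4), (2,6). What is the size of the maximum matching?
2 (matching: (1,5), (2,6); upper bound min(|L|,|R|) = min(2,4) = 2)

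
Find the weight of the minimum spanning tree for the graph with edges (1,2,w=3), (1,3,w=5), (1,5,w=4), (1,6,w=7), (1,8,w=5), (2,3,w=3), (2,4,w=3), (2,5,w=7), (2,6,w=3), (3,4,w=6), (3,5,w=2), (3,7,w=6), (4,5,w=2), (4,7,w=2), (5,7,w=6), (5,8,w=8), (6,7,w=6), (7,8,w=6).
20 (MST edges: (1,2,w=3), (1,8,w=5), (2,3,w=3), (2,6,w=3), (3,5,w=2), (4,5,w=2), (4,7,w=2); sum of weights 3 + 5 + 3 + 3 + 2 + 2 + 2 = 20)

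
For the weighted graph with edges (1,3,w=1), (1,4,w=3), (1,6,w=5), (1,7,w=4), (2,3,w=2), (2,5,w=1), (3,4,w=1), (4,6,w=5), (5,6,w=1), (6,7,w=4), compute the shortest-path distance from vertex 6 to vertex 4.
5 (path: 6 -> 4; weights 5 = 5)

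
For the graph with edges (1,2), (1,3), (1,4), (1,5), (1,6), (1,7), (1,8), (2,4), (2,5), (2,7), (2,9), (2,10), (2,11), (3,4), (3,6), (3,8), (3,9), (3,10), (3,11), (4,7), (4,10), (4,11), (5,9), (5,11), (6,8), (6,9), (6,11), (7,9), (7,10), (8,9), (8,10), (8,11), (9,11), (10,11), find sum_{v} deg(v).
68 (handshake: sum of degrees = 2|E| = 2 x 34 = 68)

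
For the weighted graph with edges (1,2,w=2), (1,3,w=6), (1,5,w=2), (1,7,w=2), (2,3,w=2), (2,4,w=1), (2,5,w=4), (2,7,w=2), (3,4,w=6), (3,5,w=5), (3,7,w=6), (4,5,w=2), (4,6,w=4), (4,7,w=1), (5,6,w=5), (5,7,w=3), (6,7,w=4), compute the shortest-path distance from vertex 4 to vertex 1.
3 (path: 4 -> 7 -> 1; weights 1 + 2 = 3)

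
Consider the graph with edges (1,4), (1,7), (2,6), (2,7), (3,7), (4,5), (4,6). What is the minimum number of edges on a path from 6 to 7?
2 (path: 6 -> 2 -> 7, 2 edges)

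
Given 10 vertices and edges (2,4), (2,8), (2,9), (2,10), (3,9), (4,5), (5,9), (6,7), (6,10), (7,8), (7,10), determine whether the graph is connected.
No, it has 2 components: {1}, {2, 3, 4, 5, 6, 7, 8, 9, 10}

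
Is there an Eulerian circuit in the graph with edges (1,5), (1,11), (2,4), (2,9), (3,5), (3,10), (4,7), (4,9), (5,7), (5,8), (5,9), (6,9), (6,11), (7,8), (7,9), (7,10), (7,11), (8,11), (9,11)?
No (4 vertices have odd degree: {4, 5, 8, 11}; Eulerian circuit requires 0)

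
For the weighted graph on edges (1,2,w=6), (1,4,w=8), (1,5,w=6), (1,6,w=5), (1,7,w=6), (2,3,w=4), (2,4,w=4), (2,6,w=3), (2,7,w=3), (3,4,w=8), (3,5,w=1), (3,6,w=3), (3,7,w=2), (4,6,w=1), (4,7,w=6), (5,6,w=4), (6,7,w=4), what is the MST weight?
15 (MST edges: (1,6,w=5), (2,6,w=3), (2,7,w=3), (3,5,w=1), (3,7,w=2), (4,6,w=1); sum of weights 5 + 3 + 3 + 1 + 2 + 1 = 15)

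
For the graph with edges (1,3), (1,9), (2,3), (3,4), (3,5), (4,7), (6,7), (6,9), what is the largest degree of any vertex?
4 (attained at vertex 3)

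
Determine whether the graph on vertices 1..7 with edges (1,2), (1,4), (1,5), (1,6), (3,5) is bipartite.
Yes. Partition: {1, 3, 7}, {2, 4, 5, 6}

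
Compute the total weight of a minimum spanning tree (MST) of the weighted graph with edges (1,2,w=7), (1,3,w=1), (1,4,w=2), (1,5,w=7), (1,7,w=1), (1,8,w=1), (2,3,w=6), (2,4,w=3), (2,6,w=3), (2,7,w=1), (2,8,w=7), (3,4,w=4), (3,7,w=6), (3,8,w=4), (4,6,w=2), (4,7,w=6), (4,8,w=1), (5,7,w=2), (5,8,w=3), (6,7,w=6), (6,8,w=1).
8 (MST edges: (1,3,w=1), (1,7,w=1), (1,8,w=1), (2,7,w=1), (4,8,w=1), (5,7,w=2), (6,8,w=1); sum of weights 1 + 1 + 1 + 1 + 1 + 2 + 1 = 8)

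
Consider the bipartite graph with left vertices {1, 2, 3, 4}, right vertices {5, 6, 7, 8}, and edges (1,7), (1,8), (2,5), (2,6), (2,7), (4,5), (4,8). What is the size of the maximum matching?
3 (matching: (1,7), (2,6), (4,8); upper bound min(|L|,|R|) = min(4,4) = 4)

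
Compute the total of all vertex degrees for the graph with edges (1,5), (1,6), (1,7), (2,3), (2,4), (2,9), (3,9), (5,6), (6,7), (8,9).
20 (handshake: sum of degrees = 2|E| = 2 x 10 = 20)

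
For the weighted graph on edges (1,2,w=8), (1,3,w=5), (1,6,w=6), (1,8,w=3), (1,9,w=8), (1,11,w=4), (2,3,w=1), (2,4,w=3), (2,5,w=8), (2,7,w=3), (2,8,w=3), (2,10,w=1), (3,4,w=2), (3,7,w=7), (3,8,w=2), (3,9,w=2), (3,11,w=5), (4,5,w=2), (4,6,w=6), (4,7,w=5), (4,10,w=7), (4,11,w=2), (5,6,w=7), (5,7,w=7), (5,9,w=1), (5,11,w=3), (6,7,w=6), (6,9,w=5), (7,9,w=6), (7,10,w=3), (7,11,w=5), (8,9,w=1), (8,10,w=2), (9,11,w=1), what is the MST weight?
20 (MST edges: (1,8,w=3), (2,3,w=1), (2,7,w=3), (2,10,w=1), (3,4,w=2), (3,8,w=2), (5,9,w=1), (6,9,w=5), (8,9,w=1), (9,11,w=1); sum of weights 3 + 1 + 3 + 1 + 2 + 2 + 1 + 5 + 1 + 1 = 20)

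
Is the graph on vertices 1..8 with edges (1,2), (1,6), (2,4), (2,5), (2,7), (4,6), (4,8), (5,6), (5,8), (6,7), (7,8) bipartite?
Yes. Partition: {1, 3, 4, 5, 7}, {2, 6, 8}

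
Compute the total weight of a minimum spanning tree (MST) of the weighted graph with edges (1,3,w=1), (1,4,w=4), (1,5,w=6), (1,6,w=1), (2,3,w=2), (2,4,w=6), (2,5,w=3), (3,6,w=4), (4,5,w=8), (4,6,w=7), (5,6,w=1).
9 (MST edges: (1,3,w=1), (1,4,w=4), (1,6,w=1), (2,3,w=2), (5,6,w=1); sum of weights 1 + 4 + 1 + 2 + 1 = 9)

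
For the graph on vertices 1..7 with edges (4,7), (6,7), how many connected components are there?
5 (components: {1}, {2}, {3}, {4, 6, 7}, {5})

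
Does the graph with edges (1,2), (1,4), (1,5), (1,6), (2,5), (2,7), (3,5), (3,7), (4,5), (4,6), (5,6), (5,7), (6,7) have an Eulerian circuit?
No (2 vertices have odd degree: {2, 4}; Eulerian circuit requires 0)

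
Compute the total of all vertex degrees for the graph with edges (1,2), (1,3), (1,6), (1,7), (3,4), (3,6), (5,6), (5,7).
16 (handshake: sum of degrees = 2|E| = 2 x 8 = 16)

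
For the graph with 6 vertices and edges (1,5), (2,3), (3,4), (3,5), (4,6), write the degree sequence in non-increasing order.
[3, 2, 2, 1, 1, 1] (degrees: deg(1)=1, deg(2)=1, deg(3)=3, deg(4)=2, deg(5)=2, deg(6)=1)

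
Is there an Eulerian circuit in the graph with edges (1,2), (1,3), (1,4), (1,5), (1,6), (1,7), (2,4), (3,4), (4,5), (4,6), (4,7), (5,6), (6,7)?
No (2 vertices have odd degree: {5, 7}; Eulerian circuit requires 0)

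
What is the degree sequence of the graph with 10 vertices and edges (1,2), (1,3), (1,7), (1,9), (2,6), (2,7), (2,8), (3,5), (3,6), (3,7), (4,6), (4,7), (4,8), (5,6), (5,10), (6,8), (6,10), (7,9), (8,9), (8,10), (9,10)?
[6, 5, 5, 4, 4, 4, 4, 4, 3, 3] (degrees: deg(1)=4, deg(2)=4, deg(3)=4, deg(4)=3, deg(5)=3, deg(6)=6, deg(7)=5, deg(8)=5, deg(9)=4, deg(10)=4)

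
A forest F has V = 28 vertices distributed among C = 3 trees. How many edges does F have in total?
25 (Each of the 3 component trees on V_i vertices has V_i - 1 edges; summing gives V - C = 28 - 3 = 25)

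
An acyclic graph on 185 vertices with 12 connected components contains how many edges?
173 (Each of the 12 component trees on V_i vertices has V_i - 1 edges; summing gives V - C = 185 - 12 = 173)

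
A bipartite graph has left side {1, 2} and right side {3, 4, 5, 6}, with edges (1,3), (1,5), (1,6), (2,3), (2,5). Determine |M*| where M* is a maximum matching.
2 (matching: (1,6), (2,5); upper bound min(|L|,|R|) = min(2,4) = 2)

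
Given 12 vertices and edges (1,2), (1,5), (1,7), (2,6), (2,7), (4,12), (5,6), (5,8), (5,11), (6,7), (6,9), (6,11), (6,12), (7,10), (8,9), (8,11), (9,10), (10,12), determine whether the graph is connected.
No, it has 2 components: {1, 2, 4, 5, 6, 7, 8, 9, 10, 11, 12}, {3}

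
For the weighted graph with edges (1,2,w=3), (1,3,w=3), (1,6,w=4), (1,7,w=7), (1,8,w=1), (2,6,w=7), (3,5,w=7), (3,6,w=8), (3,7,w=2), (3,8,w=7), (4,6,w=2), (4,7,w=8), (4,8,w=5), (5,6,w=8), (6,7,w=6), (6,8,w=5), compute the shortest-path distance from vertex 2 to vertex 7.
8 (path: 2 -> 1 -> 3 -> 7; weights 3 + 3 + 2 = 8)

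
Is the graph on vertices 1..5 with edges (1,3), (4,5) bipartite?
Yes. Partition: {1, 2, 4}, {3, 5}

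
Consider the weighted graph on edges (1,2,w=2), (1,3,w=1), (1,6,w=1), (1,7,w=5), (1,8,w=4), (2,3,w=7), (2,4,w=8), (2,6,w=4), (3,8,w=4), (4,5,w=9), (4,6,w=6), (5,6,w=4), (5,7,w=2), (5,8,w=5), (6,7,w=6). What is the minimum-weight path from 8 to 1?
4 (path: 8 -> 1; weights 4 = 4)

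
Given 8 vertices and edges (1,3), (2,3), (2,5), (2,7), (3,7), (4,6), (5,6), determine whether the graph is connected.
No, it has 2 components: {1, 2, 3, 4, 5, 6, 7}, {8}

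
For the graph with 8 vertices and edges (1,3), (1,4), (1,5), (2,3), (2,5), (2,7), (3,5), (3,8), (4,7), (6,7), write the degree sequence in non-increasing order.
[4, 3, 3, 3, 3, 2, 1, 1] (degrees: deg(1)=3, deg(2)=3, deg(3)=4, deg(4)=2, deg(5)=3, deg(6)=1, deg(7)=3, deg(8)=1)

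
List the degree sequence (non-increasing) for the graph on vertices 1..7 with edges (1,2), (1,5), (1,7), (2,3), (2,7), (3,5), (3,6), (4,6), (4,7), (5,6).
[3, 3, 3, 3, 3, 3, 2] (degrees: deg(1)=3, deg(2)=3, deg(3)=3, deg(4)=2, deg(5)=3, deg(6)=3, deg(7)=3)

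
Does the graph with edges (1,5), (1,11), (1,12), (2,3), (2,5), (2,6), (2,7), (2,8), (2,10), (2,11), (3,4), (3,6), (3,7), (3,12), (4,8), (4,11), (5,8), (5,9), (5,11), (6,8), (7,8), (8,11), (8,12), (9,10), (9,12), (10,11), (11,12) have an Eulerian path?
No (12 vertices have odd degree: {1, 2, 3, 4, 5, 6, 7, 8, 9, 10, 11, 12}; Eulerian path requires 0 or 2)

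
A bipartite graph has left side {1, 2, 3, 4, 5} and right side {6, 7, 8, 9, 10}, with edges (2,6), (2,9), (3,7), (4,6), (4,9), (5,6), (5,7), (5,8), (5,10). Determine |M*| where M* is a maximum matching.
4 (matching: (2,9), (3,7), (4,6), (5,10); upper bound min(|L|,|R|) = min(5,5) = 5)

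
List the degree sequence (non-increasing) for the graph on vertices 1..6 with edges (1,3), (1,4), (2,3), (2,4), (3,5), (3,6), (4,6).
[4, 3, 2, 2, 2, 1] (degrees: deg(1)=2, deg(2)=2, deg(3)=4, deg(4)=3, deg(5)=1, deg(6)=2)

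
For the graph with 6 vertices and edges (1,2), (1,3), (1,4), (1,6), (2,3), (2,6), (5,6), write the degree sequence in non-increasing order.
[4, 3, 3, 2, 1, 1] (degrees: deg(1)=4, deg(2)=3, deg(3)=2, deg(4)=1, deg(5)=1, deg(6)=3)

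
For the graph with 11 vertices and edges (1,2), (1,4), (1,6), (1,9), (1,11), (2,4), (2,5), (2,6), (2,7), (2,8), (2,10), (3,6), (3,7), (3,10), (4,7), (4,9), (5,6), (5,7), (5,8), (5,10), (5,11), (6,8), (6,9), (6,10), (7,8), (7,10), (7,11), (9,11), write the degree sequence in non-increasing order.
[7, 7, 7, 6, 5, 5, 4, 4, 4, 4, 3] (degrees: deg(1)=5, deg(2)=7, deg(3)=3, deg(4)=4, deg(5)=6, deg(6)=7, deg(7)=7, deg(8)=4, deg(9)=4, deg(10)=5, deg(11)=4)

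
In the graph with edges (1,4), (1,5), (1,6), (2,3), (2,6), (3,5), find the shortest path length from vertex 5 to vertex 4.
2 (path: 5 -> 1 -> 4, 2 edges)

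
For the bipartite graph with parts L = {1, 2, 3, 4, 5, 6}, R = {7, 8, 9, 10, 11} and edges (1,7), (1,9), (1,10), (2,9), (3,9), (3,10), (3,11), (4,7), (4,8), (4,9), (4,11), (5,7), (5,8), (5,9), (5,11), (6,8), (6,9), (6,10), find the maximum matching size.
5 (matching: (1,10), (2,9), (3,11), (4,8), (5,7); upper bound min(|L|,|R|) = min(6,5) = 5)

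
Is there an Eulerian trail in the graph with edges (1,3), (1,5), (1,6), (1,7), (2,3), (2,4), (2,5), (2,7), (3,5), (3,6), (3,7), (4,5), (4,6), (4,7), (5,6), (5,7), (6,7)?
Yes (the graph is connected and exactly 2 vertices have odd degree: {3, 6}; any Eulerian path must start and end at those)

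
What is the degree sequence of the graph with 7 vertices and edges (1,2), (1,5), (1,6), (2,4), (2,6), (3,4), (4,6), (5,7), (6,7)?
[4, 3, 3, 3, 2, 2, 1] (degrees: deg(1)=3, deg(2)=3, deg(3)=1, deg(4)=3, deg(5)=2, deg(6)=4, deg(7)=2)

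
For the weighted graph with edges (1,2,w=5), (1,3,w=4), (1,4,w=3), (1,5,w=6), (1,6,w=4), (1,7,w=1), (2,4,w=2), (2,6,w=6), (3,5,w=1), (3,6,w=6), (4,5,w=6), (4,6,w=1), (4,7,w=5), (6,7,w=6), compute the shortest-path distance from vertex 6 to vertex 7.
5 (path: 6 -> 1 -> 7; weights 4 + 1 = 5)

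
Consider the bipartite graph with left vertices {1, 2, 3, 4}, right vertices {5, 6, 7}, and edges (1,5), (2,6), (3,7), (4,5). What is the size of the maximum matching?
3 (matching: (1,5), (2,6), (3,7); upper bound min(|L|,|R|) = min(4,3) = 3)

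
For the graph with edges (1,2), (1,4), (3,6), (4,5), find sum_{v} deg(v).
8 (handshake: sum of degrees = 2|E| = 2 x 4 = 8)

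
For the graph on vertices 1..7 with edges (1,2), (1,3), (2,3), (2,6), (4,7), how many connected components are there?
3 (components: {1, 2, 3, 6}, {4, 7}, {5})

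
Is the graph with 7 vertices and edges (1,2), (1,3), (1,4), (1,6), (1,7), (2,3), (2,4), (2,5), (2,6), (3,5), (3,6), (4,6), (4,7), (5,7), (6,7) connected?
Yes (BFS from 1 visits [1, 2, 3, 4, 6, 7, 5] — all 7 vertices reached)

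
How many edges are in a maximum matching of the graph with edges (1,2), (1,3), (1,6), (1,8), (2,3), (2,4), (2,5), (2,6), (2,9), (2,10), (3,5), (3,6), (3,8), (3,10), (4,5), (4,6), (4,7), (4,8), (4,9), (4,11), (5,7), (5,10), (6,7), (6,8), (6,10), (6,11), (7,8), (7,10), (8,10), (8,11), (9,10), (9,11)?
5 (matching: (1,8), (2,10), (3,5), (6,7), (9,11); upper bound floor(n/2) = floor(11/2) = 5)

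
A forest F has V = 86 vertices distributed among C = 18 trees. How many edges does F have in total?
68 (Each of the 18 component trees on V_i vertices has V_i - 1 edges; summing gives V - C = 86 - 18 = 68)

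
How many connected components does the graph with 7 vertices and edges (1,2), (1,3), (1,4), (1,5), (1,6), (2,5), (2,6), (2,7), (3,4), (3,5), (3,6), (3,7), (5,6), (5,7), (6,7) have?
1 (components: {1, 2, 3, 4, 5, 6, 7})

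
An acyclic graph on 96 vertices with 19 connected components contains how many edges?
77 (Each of the 19 component trees on V_i vertices has V_i - 1 edges; summing gives V - C = 96 - 19 = 77)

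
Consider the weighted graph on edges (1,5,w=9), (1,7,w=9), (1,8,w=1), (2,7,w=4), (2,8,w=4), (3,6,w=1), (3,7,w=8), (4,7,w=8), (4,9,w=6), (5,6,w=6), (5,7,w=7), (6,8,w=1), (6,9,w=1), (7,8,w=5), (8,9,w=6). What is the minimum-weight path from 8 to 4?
8 (path: 8 -> 6 -> 9 -> 4; weights 1 + 1 + 6 = 8)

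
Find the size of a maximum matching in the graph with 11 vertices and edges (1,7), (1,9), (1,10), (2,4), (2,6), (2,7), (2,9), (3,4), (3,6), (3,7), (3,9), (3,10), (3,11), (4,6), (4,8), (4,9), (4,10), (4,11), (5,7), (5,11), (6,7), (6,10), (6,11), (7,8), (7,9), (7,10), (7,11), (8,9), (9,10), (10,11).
5 (matching: (1,9), (2,7), (3,10), (4,8), (6,11); upper bound floor(n/2) = floor(11/2) = 5)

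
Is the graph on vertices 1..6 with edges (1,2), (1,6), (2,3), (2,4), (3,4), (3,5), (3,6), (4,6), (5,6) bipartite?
No (odd cycle of length 3: 5 -> 6 -> 3 -> 5)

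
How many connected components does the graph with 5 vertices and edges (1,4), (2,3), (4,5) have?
2 (components: {1, 4, 5}, {2, 3})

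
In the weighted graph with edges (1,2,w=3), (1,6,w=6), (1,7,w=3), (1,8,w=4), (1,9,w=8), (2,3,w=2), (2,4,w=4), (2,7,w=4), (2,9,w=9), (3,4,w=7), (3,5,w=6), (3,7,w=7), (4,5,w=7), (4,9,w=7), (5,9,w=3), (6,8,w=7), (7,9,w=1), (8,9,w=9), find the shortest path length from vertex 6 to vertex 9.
10 (path: 6 -> 1 -> 7 -> 9; weights 6 + 3 + 1 = 10)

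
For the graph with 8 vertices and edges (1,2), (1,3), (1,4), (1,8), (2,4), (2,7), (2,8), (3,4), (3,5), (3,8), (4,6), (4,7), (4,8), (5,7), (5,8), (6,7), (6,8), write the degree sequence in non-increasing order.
[6, 6, 4, 4, 4, 4, 3, 3] (degrees: deg(1)=4, deg(2)=4, deg(3)=4, deg(4)=6, deg(5)=3, deg(6)=3, deg(7)=4, deg(8)=6)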